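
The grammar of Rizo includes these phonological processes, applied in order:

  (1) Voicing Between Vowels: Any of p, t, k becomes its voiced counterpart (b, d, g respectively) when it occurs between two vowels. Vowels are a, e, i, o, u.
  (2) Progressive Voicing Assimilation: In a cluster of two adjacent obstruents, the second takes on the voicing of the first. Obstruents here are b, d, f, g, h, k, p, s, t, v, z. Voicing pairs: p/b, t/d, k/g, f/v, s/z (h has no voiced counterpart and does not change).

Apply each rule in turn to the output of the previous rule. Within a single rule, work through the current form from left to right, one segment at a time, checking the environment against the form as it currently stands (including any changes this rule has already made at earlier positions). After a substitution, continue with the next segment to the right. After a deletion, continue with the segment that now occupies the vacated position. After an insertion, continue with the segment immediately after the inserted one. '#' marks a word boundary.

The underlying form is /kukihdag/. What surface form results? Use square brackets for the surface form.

[kugihtag]

(1) Voicing Between Vowels: [kukihdag] → [kugihdag]
(2) Progressive Voicing Assimilation: [kugihdag] → [kugihtag]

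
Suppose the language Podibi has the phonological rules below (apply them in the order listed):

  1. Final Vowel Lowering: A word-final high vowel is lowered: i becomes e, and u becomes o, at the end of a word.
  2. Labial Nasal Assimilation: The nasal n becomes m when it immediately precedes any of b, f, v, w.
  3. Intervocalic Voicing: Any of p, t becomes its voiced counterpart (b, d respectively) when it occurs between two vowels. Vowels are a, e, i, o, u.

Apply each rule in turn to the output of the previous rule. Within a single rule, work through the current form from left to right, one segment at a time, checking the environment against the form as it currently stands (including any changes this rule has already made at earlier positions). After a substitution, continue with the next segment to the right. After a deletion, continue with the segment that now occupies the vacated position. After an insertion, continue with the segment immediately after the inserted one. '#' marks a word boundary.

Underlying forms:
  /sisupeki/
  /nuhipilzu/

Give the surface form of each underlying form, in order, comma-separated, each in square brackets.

[sisubeke], [nuhibilzo]

/sisupeki/:
  1 Final Vowel Lowering: [sisupeki] → [sisupeke]
  2 Labial Nasal Assimilation: no change — [sisupeke]
  3 Intervocalic Voicing: [sisupeke] → [sisubeke]
/nuhipilzu/:
  1 Final Vowel Lowering: [nuhipilzu] → [nuhipilzo]
  2 Labial Nasal Assimilation: no change — [nuhipilzo]
  3 Intervocalic Voicing: [nuhipilzo] → [nuhibilzo]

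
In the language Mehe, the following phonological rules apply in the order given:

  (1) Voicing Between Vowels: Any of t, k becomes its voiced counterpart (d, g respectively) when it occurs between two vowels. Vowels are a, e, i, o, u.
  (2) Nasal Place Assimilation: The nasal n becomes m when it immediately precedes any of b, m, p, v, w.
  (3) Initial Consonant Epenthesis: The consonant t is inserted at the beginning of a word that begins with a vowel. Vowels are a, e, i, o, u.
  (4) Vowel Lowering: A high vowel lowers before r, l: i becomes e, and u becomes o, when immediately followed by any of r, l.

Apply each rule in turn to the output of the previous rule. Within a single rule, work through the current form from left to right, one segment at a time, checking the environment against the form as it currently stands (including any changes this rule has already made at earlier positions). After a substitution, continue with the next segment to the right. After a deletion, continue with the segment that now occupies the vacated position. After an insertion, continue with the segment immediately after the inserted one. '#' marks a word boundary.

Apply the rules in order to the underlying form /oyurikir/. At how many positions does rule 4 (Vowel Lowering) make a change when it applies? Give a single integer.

(1) Voicing Between Vowels: [oyurikir] → [oyurigir]
(2) Nasal Place Assimilation: no change — [oyurigir]
(3) Initial Consonant Epenthesis: [oyurigir] → [toyurigir]
(4) Vowel Lowering: [toyurigir] → [toyoriger]
Rule 4 changed 2 position(s).

2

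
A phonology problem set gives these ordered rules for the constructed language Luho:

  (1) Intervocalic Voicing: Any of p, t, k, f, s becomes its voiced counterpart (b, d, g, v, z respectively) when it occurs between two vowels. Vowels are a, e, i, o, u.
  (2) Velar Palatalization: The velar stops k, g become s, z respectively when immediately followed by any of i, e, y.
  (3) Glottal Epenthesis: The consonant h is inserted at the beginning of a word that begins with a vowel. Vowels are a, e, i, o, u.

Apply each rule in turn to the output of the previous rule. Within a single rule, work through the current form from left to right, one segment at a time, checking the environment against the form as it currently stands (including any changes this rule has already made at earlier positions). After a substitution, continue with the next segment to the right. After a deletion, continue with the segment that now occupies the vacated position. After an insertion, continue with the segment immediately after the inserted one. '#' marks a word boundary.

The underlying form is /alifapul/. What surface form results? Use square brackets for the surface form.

[halivabul]

(1) Intervocalic Voicing: [alifapul] → [alivabul]
(2) Velar Palatalization: no change — [alivabul]
(3) Glottal Epenthesis: [alivabul] → [halivabul]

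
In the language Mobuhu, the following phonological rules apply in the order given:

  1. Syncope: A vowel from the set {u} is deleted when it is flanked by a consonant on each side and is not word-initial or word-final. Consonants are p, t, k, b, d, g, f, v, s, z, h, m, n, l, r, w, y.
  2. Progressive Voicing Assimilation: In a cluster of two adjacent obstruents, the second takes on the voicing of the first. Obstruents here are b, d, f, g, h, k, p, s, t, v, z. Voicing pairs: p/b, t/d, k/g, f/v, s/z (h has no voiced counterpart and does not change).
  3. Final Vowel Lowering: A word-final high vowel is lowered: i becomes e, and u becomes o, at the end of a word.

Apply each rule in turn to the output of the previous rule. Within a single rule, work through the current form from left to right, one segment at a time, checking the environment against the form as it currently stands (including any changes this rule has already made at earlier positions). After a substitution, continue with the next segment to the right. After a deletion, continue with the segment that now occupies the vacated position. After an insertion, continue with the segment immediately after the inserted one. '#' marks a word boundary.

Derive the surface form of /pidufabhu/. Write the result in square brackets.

1 Syncope: [pidufabhu] → [pidfabhu]
2 Progressive Voicing Assimilation: [pidfabhu] → [pidvabhu]
3 Final Vowel Lowering: [pidvabhu] → [pidvabho]

[pidvabho]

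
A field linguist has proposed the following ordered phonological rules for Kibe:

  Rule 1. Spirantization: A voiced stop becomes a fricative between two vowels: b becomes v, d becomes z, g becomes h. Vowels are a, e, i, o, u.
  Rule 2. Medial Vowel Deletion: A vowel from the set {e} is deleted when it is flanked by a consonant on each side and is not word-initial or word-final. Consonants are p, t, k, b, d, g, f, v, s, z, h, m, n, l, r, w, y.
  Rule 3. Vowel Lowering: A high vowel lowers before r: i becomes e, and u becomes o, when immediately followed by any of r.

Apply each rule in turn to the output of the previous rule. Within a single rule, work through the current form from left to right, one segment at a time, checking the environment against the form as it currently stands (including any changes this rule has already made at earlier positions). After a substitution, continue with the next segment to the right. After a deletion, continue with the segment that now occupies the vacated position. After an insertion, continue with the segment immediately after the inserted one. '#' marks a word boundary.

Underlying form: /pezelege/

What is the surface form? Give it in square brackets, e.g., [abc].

[pzlhe]

Rule 1 Spirantization: [pezelege] → [pezelehe]
Rule 2 Medial Vowel Deletion: [pezelehe] → [pzlhe]
Rule 3 Vowel Lowering: no change — [pzlhe]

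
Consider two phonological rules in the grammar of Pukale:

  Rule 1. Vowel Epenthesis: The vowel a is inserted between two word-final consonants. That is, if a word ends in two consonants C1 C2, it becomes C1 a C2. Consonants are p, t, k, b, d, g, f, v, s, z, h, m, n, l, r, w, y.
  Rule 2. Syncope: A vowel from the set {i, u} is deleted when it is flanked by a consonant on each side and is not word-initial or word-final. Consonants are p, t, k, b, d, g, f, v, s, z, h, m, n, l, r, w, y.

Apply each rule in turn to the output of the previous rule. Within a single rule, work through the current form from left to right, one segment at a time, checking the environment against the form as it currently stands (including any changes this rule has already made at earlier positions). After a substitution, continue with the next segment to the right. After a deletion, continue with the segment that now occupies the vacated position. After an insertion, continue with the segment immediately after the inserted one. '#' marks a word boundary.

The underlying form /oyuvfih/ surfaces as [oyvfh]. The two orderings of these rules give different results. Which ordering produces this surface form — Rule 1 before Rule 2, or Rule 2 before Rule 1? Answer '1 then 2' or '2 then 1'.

Order 1 then 2:
  1 Vowel Epenthesis: no change — [oyuvfih]
  2 Syncope: [oyuvfih] → [oyvfh]
  result: [oyvfh]
Order 2 then 1:
  2 Syncope: [oyuvfih] → [oyvfh]
  1 Vowel Epenthesis: [oyvfh] → [oyvfah]
  result: [oyvfah]

1 then 2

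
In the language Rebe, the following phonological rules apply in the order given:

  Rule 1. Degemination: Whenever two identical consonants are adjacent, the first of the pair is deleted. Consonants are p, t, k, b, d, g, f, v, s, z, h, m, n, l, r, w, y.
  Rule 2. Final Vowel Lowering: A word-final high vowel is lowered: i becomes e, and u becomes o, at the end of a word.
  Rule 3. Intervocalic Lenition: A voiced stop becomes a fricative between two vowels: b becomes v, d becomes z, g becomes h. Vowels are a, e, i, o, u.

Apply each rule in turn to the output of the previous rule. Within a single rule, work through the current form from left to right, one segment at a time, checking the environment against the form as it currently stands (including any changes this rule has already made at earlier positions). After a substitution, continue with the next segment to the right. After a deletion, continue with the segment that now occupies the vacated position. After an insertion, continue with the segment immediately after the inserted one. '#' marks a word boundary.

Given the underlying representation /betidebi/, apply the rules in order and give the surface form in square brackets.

[betizeve]

Rule 1 Degemination: no change — [betidebi]
Rule 2 Final Vowel Lowering: [betidebi] → [betidebe]
Rule 3 Intervocalic Lenition: [betidebe] → [betizeve]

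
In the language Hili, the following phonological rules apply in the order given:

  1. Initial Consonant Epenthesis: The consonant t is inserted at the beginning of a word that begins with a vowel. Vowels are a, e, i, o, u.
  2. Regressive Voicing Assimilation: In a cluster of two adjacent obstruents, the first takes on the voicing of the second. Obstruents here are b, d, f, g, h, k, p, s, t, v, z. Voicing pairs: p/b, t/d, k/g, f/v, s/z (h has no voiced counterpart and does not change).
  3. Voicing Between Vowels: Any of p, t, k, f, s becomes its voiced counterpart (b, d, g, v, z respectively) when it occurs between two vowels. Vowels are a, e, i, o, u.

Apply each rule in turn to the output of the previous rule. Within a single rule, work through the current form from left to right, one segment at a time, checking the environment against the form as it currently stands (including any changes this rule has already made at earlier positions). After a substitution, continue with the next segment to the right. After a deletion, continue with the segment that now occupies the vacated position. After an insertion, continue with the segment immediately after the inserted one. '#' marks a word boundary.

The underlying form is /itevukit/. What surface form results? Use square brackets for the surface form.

[tidevugit]

1 Initial Consonant Epenthesis: [itevukit] → [titevukit]
2 Regressive Voicing Assimilation: no change — [titevukit]
3 Voicing Between Vowels: [titevukit] → [tidevugit]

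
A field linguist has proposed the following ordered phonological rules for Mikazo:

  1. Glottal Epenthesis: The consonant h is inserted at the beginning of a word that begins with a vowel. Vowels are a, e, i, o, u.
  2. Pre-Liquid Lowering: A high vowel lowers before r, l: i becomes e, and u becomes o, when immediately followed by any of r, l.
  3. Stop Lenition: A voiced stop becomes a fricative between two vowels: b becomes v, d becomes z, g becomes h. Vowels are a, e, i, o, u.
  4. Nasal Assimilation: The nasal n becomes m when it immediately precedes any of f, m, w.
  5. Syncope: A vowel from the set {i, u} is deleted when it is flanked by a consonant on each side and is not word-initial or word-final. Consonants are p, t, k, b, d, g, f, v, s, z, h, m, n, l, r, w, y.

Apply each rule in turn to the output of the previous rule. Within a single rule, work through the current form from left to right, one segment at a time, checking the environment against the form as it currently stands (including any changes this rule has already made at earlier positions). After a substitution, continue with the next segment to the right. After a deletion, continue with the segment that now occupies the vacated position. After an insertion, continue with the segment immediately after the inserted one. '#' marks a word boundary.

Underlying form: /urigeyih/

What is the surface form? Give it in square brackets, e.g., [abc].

[horheyh]

1 Glottal Epenthesis: [urigeyih] → [hurigeyih]
2 Pre-Liquid Lowering: [hurigeyih] → [horigeyih]
3 Stop Lenition: [horigeyih] → [horiheyih]
4 Nasal Assimilation: no change — [horiheyih]
5 Syncope: [horiheyih] → [horheyh]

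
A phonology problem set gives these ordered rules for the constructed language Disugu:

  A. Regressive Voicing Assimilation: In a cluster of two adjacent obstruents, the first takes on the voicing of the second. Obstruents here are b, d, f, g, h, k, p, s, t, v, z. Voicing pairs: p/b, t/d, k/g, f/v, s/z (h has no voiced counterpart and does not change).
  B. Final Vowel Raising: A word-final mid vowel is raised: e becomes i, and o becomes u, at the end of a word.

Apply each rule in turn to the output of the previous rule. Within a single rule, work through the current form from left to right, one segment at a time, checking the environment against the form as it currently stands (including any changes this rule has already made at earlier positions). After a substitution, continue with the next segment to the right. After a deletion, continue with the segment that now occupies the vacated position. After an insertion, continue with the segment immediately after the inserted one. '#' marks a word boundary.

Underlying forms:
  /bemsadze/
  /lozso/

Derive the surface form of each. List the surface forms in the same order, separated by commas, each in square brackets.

[bemsadzi], [lossu]

/bemsadze/:
  A Regressive Voicing Assimilation: no change — [bemsadze]
  B Final Vowel Raising: [bemsadze] → [bemsadzi]
/lozso/:
  A Regressive Voicing Assimilation: [lozso] → [losso]
  B Final Vowel Raising: [losso] → [lossu]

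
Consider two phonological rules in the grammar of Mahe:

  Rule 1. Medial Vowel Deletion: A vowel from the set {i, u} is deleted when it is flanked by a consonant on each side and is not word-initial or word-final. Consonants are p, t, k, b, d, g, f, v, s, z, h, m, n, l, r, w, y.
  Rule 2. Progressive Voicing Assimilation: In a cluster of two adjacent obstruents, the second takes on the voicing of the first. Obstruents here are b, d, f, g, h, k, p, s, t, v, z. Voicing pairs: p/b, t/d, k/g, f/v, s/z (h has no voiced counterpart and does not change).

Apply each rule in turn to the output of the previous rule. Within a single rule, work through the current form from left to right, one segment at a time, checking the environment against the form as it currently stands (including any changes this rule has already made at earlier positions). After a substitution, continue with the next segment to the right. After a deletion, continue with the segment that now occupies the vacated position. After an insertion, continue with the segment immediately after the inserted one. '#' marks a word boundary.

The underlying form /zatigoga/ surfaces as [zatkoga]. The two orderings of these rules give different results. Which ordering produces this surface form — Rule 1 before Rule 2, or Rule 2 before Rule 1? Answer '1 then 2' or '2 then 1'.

Order 1 then 2:
  1 Medial Vowel Deletion: [zatigoga] → [zatgoga]
  2 Progressive Voicing Assimilation: [zatgoga] → [zatkoga]
  result: [zatkoga]
Order 2 then 1:
  2 Progressive Voicing Assimilation: no change — [zatigoga]
  1 Medial Vowel Deletion: [zatigoga] → [zatgoga]
  result: [zatgoga]

1 then 2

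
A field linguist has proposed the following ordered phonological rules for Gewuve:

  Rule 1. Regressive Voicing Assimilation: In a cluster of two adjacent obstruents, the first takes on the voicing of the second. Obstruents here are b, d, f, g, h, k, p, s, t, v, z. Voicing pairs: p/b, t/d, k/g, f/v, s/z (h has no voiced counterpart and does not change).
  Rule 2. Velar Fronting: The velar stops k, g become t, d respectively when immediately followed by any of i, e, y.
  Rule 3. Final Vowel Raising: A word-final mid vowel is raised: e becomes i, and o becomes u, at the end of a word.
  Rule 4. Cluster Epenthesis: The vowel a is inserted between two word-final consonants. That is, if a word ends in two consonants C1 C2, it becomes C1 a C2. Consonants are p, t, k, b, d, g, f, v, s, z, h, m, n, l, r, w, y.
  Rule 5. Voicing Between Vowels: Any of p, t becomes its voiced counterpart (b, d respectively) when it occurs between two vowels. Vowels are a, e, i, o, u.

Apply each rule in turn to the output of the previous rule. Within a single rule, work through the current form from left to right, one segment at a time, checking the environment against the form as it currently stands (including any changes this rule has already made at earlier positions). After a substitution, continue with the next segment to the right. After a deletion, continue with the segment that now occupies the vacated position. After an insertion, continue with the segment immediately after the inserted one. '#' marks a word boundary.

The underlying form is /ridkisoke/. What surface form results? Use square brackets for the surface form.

[rittisodi]

Rule 1 Regressive Voicing Assimilation: [ridkisoke] → [ritkisoke]
Rule 2 Velar Fronting: [ritkisoke] → [rittisote]
Rule 3 Final Vowel Raising: [rittisote] → [rittisoti]
Rule 4 Cluster Epenthesis: no change — [rittisoti]
Rule 5 Voicing Between Vowels: [rittisoti] → [rittisodi]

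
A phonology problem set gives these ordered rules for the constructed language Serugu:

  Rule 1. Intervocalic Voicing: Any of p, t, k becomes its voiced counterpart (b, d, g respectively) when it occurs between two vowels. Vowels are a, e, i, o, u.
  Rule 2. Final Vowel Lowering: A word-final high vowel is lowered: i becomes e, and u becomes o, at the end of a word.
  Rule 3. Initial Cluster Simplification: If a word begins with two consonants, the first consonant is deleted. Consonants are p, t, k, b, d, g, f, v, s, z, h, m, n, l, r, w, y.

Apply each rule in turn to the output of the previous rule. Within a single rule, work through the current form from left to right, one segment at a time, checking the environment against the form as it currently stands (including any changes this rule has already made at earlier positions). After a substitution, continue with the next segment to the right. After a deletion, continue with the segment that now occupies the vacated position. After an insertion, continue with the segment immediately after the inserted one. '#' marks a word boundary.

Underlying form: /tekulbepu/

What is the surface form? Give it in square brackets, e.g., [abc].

Rule 1 Intervocalic Voicing: [tekulbepu] → [tegulbebu]
Rule 2 Final Vowel Lowering: [tegulbebu] → [tegulbebo]
Rule 3 Initial Cluster Simplification: no change — [tegulbebo]

[tegulbebo]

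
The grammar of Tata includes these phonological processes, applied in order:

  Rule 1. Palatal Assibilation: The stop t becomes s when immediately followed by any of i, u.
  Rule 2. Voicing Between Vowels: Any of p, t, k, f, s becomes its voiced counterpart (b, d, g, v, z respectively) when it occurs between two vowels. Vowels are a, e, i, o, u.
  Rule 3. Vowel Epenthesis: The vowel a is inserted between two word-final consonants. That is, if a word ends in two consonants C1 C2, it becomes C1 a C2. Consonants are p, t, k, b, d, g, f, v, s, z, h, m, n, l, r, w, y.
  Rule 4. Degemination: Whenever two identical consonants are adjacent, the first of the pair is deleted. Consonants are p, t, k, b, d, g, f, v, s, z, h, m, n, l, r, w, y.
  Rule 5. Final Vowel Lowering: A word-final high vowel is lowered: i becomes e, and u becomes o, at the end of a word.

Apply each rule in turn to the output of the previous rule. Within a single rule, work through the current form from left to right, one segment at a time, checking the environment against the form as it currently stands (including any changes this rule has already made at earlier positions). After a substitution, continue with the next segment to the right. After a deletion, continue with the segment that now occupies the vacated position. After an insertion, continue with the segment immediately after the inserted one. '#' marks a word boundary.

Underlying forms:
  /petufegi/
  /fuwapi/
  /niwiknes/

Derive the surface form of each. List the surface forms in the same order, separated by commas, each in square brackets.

[pezuvege], [fuwabe], [niwiknes]

/petufegi/:
  Rule 1 Palatal Assibilation: [petufegi] → [pesufegi]
  Rule 2 Voicing Between Vowels: [pesufegi] → [pezuvegi]
  Rule 3 Vowel Epenthesis: no change — [pezuvegi]
  Rule 4 Degemination: no change — [pezuvegi]
  Rule 5 Final Vowel Lowering: [pezuvegi] → [pezuvege]
/fuwapi/:
  Rule 1 Palatal Assibilation: no change — [fuwapi]
  Rule 2 Voicing Between Vowels: [fuwapi] → [fuwabi]
  Rule 3 Vowel Epenthesis: no change — [fuwabi]
  Rule 4 Degemination: no change — [fuwabi]
  Rule 5 Final Vowel Lowering: [fuwabi] → [fuwabe]
/niwiknes/:
  Rule 1 Palatal Assibilation: no change — [niwiknes]
  Rule 2 Voicing Between Vowels: no change — [niwiknes]
  Rule 3 Vowel Epenthesis: no change — [niwiknes]
  Rule 4 Degemination: no change — [niwiknes]
  Rule 5 Final Vowel Lowering: no change — [niwiknes]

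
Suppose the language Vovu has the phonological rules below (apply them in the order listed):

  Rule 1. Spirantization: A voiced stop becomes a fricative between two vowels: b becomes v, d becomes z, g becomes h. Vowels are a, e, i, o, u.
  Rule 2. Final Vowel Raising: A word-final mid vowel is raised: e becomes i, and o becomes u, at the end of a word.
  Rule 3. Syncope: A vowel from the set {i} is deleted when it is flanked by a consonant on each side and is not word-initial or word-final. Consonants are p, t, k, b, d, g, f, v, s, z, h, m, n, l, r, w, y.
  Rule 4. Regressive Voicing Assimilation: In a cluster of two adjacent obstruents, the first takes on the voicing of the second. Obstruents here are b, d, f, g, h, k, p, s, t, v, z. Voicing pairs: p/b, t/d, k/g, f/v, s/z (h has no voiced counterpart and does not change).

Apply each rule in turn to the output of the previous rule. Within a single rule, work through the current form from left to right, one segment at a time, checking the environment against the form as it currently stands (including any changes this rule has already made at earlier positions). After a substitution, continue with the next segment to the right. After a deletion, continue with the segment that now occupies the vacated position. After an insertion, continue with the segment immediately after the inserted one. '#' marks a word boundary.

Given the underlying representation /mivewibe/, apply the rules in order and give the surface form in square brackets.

[mvewvi]

Rule 1 Spirantization: [mivewibe] → [mivewive]
Rule 2 Final Vowel Raising: [mivewive] → [mivewivi]
Rule 3 Syncope: [mivewivi] → [mvewvi]
Rule 4 Regressive Voicing Assimilation: no change — [mvewvi]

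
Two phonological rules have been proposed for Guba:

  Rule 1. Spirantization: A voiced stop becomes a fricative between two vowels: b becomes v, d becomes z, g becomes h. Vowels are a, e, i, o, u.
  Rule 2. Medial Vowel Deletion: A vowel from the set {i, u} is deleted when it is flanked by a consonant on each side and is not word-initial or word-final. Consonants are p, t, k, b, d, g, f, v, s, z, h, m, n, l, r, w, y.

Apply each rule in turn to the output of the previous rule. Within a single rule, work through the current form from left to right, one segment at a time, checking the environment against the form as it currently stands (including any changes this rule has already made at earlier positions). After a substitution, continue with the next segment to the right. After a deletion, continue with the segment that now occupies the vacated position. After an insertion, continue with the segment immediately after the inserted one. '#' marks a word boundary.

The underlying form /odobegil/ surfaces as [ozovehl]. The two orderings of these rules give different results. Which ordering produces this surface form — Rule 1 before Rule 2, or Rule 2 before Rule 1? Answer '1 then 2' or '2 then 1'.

Order 1 then 2:
  1 Spirantization: [odobegil] → [ozovehil]
  2 Medial Vowel Deletion: [ozovehil] → [ozovehl]
  result: [ozovehl]
Order 2 then 1:
  2 Medial Vowel Deletion: [odobegil] → [odobegl]
  1 Spirantization: [odobegl] → [ozovegl]
  result: [ozovegl]

1 then 2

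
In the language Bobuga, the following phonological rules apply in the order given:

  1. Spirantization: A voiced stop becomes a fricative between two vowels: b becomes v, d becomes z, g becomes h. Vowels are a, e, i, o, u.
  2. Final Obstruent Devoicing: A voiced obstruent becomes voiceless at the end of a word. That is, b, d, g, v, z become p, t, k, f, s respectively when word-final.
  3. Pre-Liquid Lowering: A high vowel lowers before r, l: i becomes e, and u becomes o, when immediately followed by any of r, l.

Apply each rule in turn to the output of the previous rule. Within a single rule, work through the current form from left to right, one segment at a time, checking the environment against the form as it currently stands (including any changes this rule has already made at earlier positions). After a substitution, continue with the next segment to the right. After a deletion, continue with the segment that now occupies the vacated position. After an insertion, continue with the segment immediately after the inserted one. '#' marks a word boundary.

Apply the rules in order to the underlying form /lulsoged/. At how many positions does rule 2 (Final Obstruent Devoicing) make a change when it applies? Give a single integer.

1

1 Spirantization: [lulsoged] → [lulsohed]
2 Final Obstruent Devoicing: [lulsohed] → [lulsohet]
3 Pre-Liquid Lowering: [lulsohet] → [lolsohet]
Rule 2 changed 1 position(s).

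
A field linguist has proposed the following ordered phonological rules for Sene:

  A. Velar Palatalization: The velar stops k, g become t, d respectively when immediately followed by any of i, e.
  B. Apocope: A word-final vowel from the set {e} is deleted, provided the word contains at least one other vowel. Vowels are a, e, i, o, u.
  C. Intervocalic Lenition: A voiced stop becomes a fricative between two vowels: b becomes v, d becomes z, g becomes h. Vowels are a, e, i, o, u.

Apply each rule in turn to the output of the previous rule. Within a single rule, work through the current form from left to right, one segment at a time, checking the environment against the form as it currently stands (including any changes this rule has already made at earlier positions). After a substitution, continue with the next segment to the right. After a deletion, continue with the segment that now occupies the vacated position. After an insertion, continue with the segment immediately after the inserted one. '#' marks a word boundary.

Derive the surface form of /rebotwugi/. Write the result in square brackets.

A Velar Palatalization: [rebotwugi] → [rebotwudi]
B Apocope: no change — [rebotwudi]
C Intervocalic Lenition: [rebotwudi] → [revotwuzi]

[revotwuzi]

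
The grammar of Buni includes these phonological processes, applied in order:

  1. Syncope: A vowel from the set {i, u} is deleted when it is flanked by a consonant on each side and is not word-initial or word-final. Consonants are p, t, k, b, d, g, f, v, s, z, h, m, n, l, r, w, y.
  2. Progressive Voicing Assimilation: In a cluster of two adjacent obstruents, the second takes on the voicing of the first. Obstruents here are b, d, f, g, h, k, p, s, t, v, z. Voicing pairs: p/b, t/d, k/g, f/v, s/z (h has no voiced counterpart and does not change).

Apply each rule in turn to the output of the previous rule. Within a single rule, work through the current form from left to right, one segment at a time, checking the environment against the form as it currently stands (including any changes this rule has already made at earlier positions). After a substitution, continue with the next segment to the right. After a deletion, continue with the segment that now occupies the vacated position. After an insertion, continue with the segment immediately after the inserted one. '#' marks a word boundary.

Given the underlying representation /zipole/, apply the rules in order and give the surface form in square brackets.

1 Syncope: [zipole] → [zpole]
2 Progressive Voicing Assimilation: [zpole] → [zbole]

[zbole]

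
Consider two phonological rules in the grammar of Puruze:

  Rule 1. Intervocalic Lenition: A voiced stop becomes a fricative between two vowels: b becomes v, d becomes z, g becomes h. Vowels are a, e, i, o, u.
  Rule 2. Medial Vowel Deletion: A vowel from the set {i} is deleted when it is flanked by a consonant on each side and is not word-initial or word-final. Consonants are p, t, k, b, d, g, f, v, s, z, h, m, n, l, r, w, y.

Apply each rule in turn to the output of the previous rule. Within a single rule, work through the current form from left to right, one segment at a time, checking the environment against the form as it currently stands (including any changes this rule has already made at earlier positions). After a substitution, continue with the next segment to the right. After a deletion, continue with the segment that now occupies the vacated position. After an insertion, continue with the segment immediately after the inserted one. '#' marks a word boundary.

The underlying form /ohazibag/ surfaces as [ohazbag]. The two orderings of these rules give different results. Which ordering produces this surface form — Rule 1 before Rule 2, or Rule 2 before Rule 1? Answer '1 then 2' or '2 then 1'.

Order 1 then 2:
  1 Intervocalic Lenition: [ohazibag] → [ohazivag]
  2 Medial Vowel Deletion: [ohazivag] → [ohazvag]
  result: [ohazvag]
Order 2 then 1:
  2 Medial Vowel Deletion: [ohazibag] → [ohazbag]
  1 Intervocalic Lenition: no change — [ohazbag]
  result: [ohazbag]

2 then 1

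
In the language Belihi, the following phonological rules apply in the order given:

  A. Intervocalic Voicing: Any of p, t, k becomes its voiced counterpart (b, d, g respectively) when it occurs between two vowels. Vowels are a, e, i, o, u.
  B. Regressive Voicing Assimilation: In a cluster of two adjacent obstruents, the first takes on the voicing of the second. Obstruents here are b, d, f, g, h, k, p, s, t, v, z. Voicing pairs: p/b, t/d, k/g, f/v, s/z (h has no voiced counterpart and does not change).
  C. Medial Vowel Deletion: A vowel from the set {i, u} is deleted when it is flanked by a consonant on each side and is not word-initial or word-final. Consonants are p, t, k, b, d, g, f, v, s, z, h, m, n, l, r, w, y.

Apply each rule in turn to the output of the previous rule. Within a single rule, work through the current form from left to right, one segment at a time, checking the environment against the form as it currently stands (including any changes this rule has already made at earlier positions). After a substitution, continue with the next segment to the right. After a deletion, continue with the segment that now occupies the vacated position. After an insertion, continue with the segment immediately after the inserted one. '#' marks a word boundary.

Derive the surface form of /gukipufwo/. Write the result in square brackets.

[ggbfwo]

A Intervocalic Voicing: [gukipufwo] → [gugibufwo]
B Regressive Voicing Assimilation: no change — [gugibufwo]
C Medial Vowel Deletion: [gugibufwo] → [ggbfwo]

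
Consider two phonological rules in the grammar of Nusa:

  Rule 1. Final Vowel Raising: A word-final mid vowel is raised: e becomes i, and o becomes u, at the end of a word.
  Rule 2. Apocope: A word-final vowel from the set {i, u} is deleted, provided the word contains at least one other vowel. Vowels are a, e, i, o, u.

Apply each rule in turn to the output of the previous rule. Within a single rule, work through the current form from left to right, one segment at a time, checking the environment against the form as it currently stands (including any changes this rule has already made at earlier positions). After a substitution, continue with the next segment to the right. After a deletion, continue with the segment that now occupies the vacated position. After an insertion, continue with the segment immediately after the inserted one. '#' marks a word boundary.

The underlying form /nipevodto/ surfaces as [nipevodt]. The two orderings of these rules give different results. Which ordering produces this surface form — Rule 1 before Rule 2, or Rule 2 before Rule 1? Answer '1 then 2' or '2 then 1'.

1 then 2

Order 1 then 2:
  1 Final Vowel Raising: [nipevodto] → [nipevodtu]
  2 Apocope: [nipevodtu] → [nipevodt]
  result: [nipevodt]
Order 2 then 1:
  2 Apocope: no change — [nipevodto]
  1 Final Vowel Raising: [nipevodto] → [nipevodtu]
  result: [nipevodtu]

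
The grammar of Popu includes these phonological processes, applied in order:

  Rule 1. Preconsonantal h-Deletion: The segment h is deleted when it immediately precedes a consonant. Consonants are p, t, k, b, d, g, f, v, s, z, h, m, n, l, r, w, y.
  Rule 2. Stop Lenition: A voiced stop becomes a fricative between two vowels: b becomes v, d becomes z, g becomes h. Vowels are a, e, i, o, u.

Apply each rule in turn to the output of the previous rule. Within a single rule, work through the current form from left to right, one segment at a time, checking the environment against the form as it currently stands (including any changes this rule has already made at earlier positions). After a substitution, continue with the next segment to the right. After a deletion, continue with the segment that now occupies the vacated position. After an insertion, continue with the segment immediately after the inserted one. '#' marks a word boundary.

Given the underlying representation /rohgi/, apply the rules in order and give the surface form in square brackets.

Rule 1 Preconsonantal h-Deletion: [rohgi] → [rogi]
Rule 2 Stop Lenition: [rogi] → [rohi]

[rohi]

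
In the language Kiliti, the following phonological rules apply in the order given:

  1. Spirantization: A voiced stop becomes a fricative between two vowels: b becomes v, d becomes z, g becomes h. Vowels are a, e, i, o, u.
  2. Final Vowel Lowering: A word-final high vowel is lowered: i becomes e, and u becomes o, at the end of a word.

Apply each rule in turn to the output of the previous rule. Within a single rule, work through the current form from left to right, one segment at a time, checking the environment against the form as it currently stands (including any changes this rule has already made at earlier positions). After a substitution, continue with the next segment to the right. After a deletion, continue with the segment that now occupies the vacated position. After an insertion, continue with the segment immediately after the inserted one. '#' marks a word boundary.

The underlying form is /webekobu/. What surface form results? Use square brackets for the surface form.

[wevekovo]

1 Spirantization: [webekobu] → [wevekovu]
2 Final Vowel Lowering: [wevekovu] → [wevekovo]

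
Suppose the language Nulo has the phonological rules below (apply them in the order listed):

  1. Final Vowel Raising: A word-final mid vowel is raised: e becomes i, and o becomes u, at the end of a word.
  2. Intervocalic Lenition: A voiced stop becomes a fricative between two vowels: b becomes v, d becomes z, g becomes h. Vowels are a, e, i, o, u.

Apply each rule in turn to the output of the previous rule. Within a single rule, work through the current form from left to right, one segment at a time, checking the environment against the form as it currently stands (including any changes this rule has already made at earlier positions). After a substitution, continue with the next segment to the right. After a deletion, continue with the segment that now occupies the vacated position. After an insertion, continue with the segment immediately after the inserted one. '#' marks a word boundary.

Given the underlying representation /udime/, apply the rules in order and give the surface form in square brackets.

[uzimi]

1 Final Vowel Raising: [udime] → [udimi]
2 Intervocalic Lenition: [udimi] → [uzimi]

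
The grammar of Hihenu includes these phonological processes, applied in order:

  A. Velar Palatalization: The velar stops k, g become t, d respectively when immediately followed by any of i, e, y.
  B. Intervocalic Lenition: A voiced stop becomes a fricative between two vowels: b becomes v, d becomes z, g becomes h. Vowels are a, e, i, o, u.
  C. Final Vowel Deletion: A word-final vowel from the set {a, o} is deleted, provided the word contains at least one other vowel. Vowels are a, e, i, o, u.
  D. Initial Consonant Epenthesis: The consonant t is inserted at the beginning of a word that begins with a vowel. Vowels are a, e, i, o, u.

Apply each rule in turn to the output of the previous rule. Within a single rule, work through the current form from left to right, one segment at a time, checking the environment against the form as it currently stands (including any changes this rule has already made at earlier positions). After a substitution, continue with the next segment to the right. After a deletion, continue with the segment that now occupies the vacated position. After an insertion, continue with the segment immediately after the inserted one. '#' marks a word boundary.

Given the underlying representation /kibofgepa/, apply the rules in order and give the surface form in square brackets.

[tivofdep]

A Velar Palatalization: [kibofgepa] → [tibofdepa]
B Intervocalic Lenition: [tibofdepa] → [tivofdepa]
C Final Vowel Deletion: [tivofdepa] → [tivofdep]
D Initial Consonant Epenthesis: no change — [tivofdep]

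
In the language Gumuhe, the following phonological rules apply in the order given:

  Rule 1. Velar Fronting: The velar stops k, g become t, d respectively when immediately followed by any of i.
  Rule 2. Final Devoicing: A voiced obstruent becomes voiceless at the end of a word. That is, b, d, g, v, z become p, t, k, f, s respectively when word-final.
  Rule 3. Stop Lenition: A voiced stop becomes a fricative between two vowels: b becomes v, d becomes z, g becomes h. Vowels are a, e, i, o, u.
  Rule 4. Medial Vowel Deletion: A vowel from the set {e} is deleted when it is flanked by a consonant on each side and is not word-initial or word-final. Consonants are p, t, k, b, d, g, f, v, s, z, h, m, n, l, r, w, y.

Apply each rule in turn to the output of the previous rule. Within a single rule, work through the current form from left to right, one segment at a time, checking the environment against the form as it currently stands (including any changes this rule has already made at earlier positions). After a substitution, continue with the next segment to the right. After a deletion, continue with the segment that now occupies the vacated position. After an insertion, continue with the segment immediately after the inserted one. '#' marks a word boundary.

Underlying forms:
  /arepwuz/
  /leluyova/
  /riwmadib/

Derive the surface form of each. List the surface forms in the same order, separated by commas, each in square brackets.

[arpwus], [lluyova], [riwmazip]

/arepwuz/:
  Rule 1 Velar Fronting: no change — [arepwuz]
  Rule 2 Final Devoicing: [arepwuz] → [arepwus]
  Rule 3 Stop Lenition: no change — [arepwus]
  Rule 4 Medial Vowel Deletion: [arepwus] → [arpwus]
/leluyova/:
  Rule 1 Velar Fronting: no change — [leluyova]
  Rule 2 Final Devoicing: no change — [leluyova]
  Rule 3 Stop Lenition: no change — [leluyova]
  Rule 4 Medial Vowel Deletion: [leluyova] → [lluyova]
/riwmadib/:
  Rule 1 Velar Fronting: no change — [riwmadib]
  Rule 2 Final Devoicing: [riwmadib] → [riwmadip]
  Rule 3 Stop Lenition: [riwmadip] → [riwmazip]
  Rule 4 Medial Vowel Deletion: no change — [riwmazip]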